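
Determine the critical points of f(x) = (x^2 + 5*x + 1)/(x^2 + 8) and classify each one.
f'(x) = (-5*x^2 + 14*x + 40)/(x^4 + 16*x^2 + 64)

Solve f'(x) = 0:
  f'(x) = -(5*x^2 - 14*x - 40)/(x^2 + 8)^2; the denominator is positive wherever f is defined, so f'(x) = 0 ⇔ -5*x^2 + 14*x + 40 = 0.
  5*x^2 - 14*x - 40 = 0 has no rational roots; quadratic formula: x = (14 ± √996)/10.
  ⇒ x = 7/5 - sqrt(249)/5 ≈ -1.7559, 7/5 + sqrt(249)/5 ≈ 4.5559

f''(x) = 2*(5*x^3 - 21*x^2 - 120*x + 56)/(x^6 + 24*x^4 + 192*x^2 + 512)
Second-derivative test at each critical point:
  f''(-1.7559) = 0.2569 > 0 → local minimum
  f''(4.5559) = -0.0382 < 0 → local maximum

Critical points: x = 7/5 - sqrt(249)/5 ≈ -1.7559 (local minimum); x = 7/5 + sqrt(249)/5 ≈ 4.5559 (local maximum)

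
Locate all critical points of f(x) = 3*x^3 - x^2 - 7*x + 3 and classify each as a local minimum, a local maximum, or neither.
f'(x) = 9*x^2 - 2*x - 7

Solve f'(x) = 0:
  Factor: 9*x^2 - 2*x - 7 = (x - 1)*(9*x + 7) = 0.
  ⇒ x = -7/9, 1

f''(x) = 18*x - 2
Second-derivative test at each critical point:
  f''(-7/9) = -16 < 0 → local maximum
  f''(1) = 16 > 0 → local minimum

Critical points: x = -7/9 (local maximum); x = 1 (local minimum)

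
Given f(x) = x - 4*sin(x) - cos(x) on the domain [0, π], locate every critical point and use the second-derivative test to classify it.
f'(x) = sin(x) - 4*cos(x) + 1

Solve f'(x) = 0 on [0, π]:
  f'(x) = 0 ⇔ sin(x) - 4*cos(x) = -1. Write the left side as R·cos(x + φ) with R = √((-4)² + (-1)²) = sqrt(17), cos φ = -4*sqrt(17)/17, sin φ = -sqrt(17)/17; then cos(x + φ) = -sqrt(17)/17. Solve for x and keep the solutions lying in [0, π].
  ⇒ x = atan(15/8) ≈ 1.0808

f''(x) = 4*sin(x) + cos(x)
Second-derivative test at each critical point:
  f''(1.0808) = 4 > 0 → local minimum

Critical points: x = atan(15/8) ≈ 1.0808 (local minimum)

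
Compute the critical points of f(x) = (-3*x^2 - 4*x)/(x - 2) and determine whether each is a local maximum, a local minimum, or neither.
f'(x) = (-3*x^2 + 12*x + 8)/(x^2 - 4*x + 4)

Solve f'(x) = 0:
  f'(x) = -(3*x^2 - 12*x - 8)/(x - 2)^2; the denominator is positive wherever f is defined, so f'(x) = 0 ⇔ -3*x^2 + 12*x + 8 = 0.
  3*x^2 - 12*x - 8 = 0 has no rational roots; quadratic formula: x = (12 ± √240)/6.
  ⇒ x = 2 - 2*sqrt(15)/3 ≈ -0.5820, 2 + 2*sqrt(15)/3 ≈ 4.5820

f''(x) = -40/(x^3 - 6*x^2 + 12*x - 8)
Second-derivative test at each critical point:
  f''(-0.5820) = 2.3238 > 0 → local minimum
  f''(4.5820) = -2.3238 < 0 → local maximum

Critical points: x = 2 - 2*sqrt(15)/3 ≈ -0.5820 (local minimum); x = 2 + 2*sqrt(15)/3 ≈ 4.5820 (local maximum)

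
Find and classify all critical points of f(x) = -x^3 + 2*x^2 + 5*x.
f'(x) = -3*x^2 + 4*x + 5

Solve f'(x) = 0:
  3*x^2 - 4*x - 5 = 0 has no rational roots; quadratic formula: x = (4 ± √76)/6.
  ⇒ x = 2/3 - sqrt(19)/3 ≈ -0.7863, 2/3 + sqrt(19)/3 ≈ 2.1196

f''(x) = 4 - 6*x
Second-derivative test at each critical point:
  f''(-0.7863) = 8.7178 > 0 → local minimum
  f''(2.1196) = -8.7178 < 0 → local maximum

Critical points: x = 2/3 - sqrt(19)/3 ≈ -0.7863 (local minimum); x = 2/3 + sqrt(19)/3 ≈ 2.1196 (local maximum)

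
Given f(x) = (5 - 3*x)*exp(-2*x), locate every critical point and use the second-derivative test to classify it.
f'(x) = (6*x - 13)*exp(-2*x)

Solve f'(x) = 0:
  f'(x) = (6*x - 13)·exp(-2*x) and exp(-2*x) > 0 for every x, so f'(x) = 0 ⇔ 6*x - 13 = 0.
  6*x - 13 = 0.
  ⇒ x = 13/6

f''(x) = 4*(8 - 3*x)*exp(-2*x)
Second-derivative test at each critical point:
  f''(13/6) = 0.0787 > 0 → local minimum

Critical points: x = 13/6 (local minimum)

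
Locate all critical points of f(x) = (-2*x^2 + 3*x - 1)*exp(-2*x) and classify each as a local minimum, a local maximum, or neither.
f'(x) = (4*x^2 - 10*x + 5)*exp(-2*x)

Solve f'(x) = 0:
  f'(x) = (4*x^2 - 10*x + 5)·exp(-2*x) and exp(-2*x) > 0 for every x, so f'(x) = 0 ⇔ 4*x^2 - 10*x + 5 = 0.
  4*x^2 - 10*x + 5 = 0 has no rational roots; quadratic formula: x = (10 ± √20)/8.
  ⇒ x = 5/4 - sqrt(5)/4 ≈ 0.6910, sqrt(5)/4 + 5/4 ≈ 1.8090

f''(x) = 4*(-2*x^2 + 7*x - 5)*exp(-2*x)
Second-derivative test at each critical point:
  f''(0.6910) = -1.1229 < 0 → local maximum
  f''(1.8090) = 0.1200 > 0 → local minimum

Critical points: x = 5/4 - sqrt(5)/4 ≈ 0.6910 (local maximum); x = sqrt(5)/4 + 5/4 ≈ 1.8090 (local minimum)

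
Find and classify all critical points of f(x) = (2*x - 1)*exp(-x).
f'(x) = (3 - 2*x)*exp(-x)

Solve f'(x) = 0:
  f'(x) = (3 - 2*x)·exp(-x) and exp(-x) > 0 for every x, so f'(x) = 0 ⇔ 3 - 2*x = 0.
  3 - 2*x = 0.
  ⇒ x = 3/2

f''(x) = (2*x - 5)*exp(-x)
Second-derivative test at each critical point:
  f''(3/2) = -0.4463 < 0 → local maximum

Critical points: x = 3/2 (local maximum)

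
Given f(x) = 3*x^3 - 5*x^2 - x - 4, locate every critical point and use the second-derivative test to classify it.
f'(x) = 9*x^2 - 10*x - 1

Solve f'(x) = 0:
  9*x^2 - 10*x - 1 = 0 has no rational roots; quadratic formula: x = (10 ± √136)/18.
  ⇒ x = 5/9 - sqrt(34)/9 ≈ -0.0923, 5/9 + sqrt(34)/9 ≈ 1.2034

f''(x) = 18*x - 10
Second-derivative test at each critical point:
  f''(-0.0923) = -11.6619 < 0 → local maximum
  f''(1.2034) = 11.6619 > 0 → local minimum

Critical points: x = 5/9 - sqrt(34)/9 ≈ -0.0923 (local maximum); x = 5/9 + sqrt(34)/9 ≈ 1.2034 (local minimum)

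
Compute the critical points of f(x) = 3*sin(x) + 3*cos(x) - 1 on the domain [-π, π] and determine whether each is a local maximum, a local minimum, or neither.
f'(x) = 3*sqrt(2)*cos(x + pi/4)

Solve f'(x) = 0 on [-π, π]:
  f'(x) = 0 ⇔ 3*cos(x) = 3*sin(x) ⇔ tan(x) = 1, i.e. x = arctan(1) + nπ; keep the solutions lying in [-π, π].
  ⇒ x = -3*pi/4 ≈ -2.3562, pi/4 ≈ 0.7854

f''(x) = -3*sqrt(2)*sin(x + pi/4)
Second-derivative test at each critical point:
  f''(-2.3562) = 4.2426 > 0 → local minimum
  f''(0.7854) = -4.2426 < 0 → local maximum

Critical points: x = -3*pi/4 ≈ -2.3562 (local minimum); x = pi/4 ≈ 0.7854 (local maximum)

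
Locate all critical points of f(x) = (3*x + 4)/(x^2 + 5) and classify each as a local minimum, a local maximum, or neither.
f'(x) = (-3*x^2 - 8*x + 15)/(x^4 + 10*x^2 + 25)

Solve f'(x) = 0:
  f'(x) = -(3*x^2 + 8*x - 15)/(x^2 + 5)^2; the denominator is positive wherever f is defined, so f'(x) = 0 ⇔ -3*x^2 - 8*x + 15 = 0.
  3*x^2 + 8*x - 15 = 0 has no rational roots; quadratic formula: x = (-8 ± √244)/6.
  ⇒ x = -sqrt(61)/3 - 4/3 ≈ -3.9367, -4/3 + sqrt(61)/3 ≈ 1.2701

f''(x) = 2*(4*x^2*(3*x + 4) - (9*x + 4)*(x^2 + 5))/(x^2 + 5)^3
Second-derivative test at each critical point:
  f''(-3.9367) = 0.0372 > 0 → local minimum
  f''(1.2701) = -0.3572 < 0 → local maximum

Critical points: x = -sqrt(61)/3 - 4/3 ≈ -3.9367 (local minimum); x = -4/3 + sqrt(61)/3 ≈ 1.2701 (local maximum)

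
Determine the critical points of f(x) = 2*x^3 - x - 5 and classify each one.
f'(x) = 6*x^2 - 1

Solve f'(x) = 0:
  6*x^2 - 1 = 0 has no rational roots; quadratic formula: x = (0 ± √24)/12.
  ⇒ x = -sqrt(6)/6 ≈ -0.4082, sqrt(6)/6 ≈ 0.4082

f''(x) = 12*x
Second-derivative test at each critical point:
  f''(-0.4082) = -4.8990 < 0 → local maximum
  f''(0.4082) = 4.8990 > 0 → local minimum

Critical points: x = -sqrt(6)/6 ≈ -0.4082 (local maximum); x = sqrt(6)/6 ≈ 0.4082 (local minimum)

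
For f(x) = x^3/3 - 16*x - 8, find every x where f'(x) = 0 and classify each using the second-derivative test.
f'(x) = x^2 - 16

Solve f'(x) = 0:
  Factor: x^2 - 16 = (x - 4)*(x + 4) = 0.
  ⇒ x = -4, 4

f''(x) = 2*x
Second-derivative test at each critical point:
  f''(-4) = -8 < 0 → local maximum
  f''(4) = 8 > 0 → local minimum

Critical points: x = -4 (local maximum); x = 4 (local minimum)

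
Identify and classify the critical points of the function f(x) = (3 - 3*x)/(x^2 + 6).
f'(x) = 3*(-x^2 + 2*x*(x - 1) - 6)/(x^2 + 6)^2

Solve f'(x) = 0:
  f'(x) = 3*(x^2 - 2*x - 6)/(x^2 + 6)^2; the denominator is positive wherever f is defined, so f'(x) = 0 ⇔ 3*x^2 - 6*x - 18 = 0.
  Factor: 3*x^2 - 6*x - 18 = 3*(x^2 - 2*x - 6); x^2 - 2*x - 6 = 0 has no rational roots; quadratic formula: x = (2 ± √28)/2.
  ⇒ x = 1 - sqrt(7) ≈ -1.6458, 1 + sqrt(7) ≈ 3.6458

f''(x) = 6*(4*x^2*(1 - x) + (3*x - 1)*(x^2 + 6))/(x^2 + 6)^3
Second-derivative test at each critical point:
  f''(-1.6458) = -0.2093 < 0 → local maximum
  f''(3.6458) = 0.0427 > 0 → local minimum

Critical points: x = 1 - sqrt(7) ≈ -1.6458 (local maximum); x = 1 + sqrt(7) ≈ 3.6458 (local minimum)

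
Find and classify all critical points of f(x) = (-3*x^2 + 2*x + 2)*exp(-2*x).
f'(x) = 2*(3*x^2 - 5*x - 1)*exp(-2*x)

Solve f'(x) = 0:
  f'(x) = (6*x^2 - 10*x - 2)·exp(-2*x) and exp(-2*x) > 0 for every x, so f'(x) = 0 ⇔ 6*x^2 - 10*x - 2 = 0.
  Factor: 6*x^2 - 10*x - 2 = 2*(3*x^2 - 5*x - 1); 3*x^2 - 5*x - 1 = 0 has no rational roots; quadratic formula: x = (5 ± √37)/6.
  ⇒ x = 5/6 - sqrt(37)/6 ≈ -0.1805, 5/6 + sqrt(37)/6 ≈ 1.8471

f''(x) = 2*(-6*x^2 + 16*x - 3)*exp(-2*x)
Second-derivative test at each critical point:
  f''(-0.1805) = -17.4533 < 0 → local maximum
  f''(1.8471) = 0.3025 > 0 → local minimum

Critical points: x = 5/6 - sqrt(37)/6 ≈ -0.1805 (local maximum); x = 5/6 + sqrt(37)/6 ≈ 1.8471 (local minimum)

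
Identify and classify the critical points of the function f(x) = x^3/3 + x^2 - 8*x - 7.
f'(x) = x^2 + 2*x - 8

Solve f'(x) = 0:
  Factor: x^2 + 2*x - 8 = (x - 2)*(x + 4) = 0.
  ⇒ x = -4, 2

f''(x) = 2*x + 2
Second-derivative test at each critical point:
  f''(-4) = -6 < 0 → local maximum
  f''(2) = 6 > 0 → local minimum

Critical points: x = -4 (local maximum); x = 2 (local minimum)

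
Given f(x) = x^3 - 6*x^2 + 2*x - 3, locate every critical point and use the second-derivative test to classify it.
f'(x) = 3*x^2 - 12*x + 2

Solve f'(x) = 0:
  3*x^2 - 12*x + 2 = 0 has no rational roots; quadratic formula: x = (12 ± √120)/6.
  ⇒ x = 2 - sqrt(30)/3 ≈ 0.1743, sqrt(30)/3 + 2 ≈ 3.8257

f''(x) = 6*x - 12
Second-derivative test at each critical point:
  f''(0.1743) = -10.9545 < 0 → local maximum
  f''(3.8257) = 10.9545 > 0 → local minimum

Critical points: x = 2 - sqrt(30)/3 ≈ 0.1743 (local maximum); x = sqrt(30)/3 + 2 ≈ 3.8257 (local minimum)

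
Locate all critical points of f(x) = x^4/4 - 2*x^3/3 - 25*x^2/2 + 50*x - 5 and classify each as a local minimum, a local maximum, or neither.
f'(x) = x^3 - 2*x^2 - 25*x + 50

Solve f'(x) = 0:
  Factor: x^3 - 2*x^2 - 25*x + 50 = (x - 5)*(x - 2)*(x + 5) = 0.
  ⇒ x = -5, 2, 5

f''(x) = 3*x^2 - 4*x - 25
Second-derivative test at each critical point:
  f''(-5) = 70 > 0 → local minimum
  f''(2) = -21 < 0 → local maximum
  f''(5) = 30 > 0 → local minimum

Critical points: x = -5 (local minimum); x = 2 (local maximum); x = 5 (local minimum)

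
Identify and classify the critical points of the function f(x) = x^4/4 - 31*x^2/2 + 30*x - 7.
f'(x) = x^3 - 31*x + 30

Solve f'(x) = 0:
  Factor: x^3 - 31*x + 30 = (x - 5)*(x - 1)*(x + 6) = 0.
  ⇒ x = -6, 1, 5

f''(x) = 3*x^2 - 31
Second-derivative test at each critical point:
  f''(-6) = 77 > 0 → local minimum
  f''(1) = -28 < 0 → local maximum
  f''(5) = 44 > 0 → local minimum

Critical points: x = -6 (local minimum); x = 1 (local maximum); x = 5 (local minimum)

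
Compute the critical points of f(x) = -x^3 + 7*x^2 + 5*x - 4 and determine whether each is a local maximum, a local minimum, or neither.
f'(x) = -3*x^2 + 14*x + 5

Solve f'(x) = 0:
  Factor: -3*x^2 + 14*x + 5 = -(x - 5)*(3*x + 1) = 0.
  ⇒ x = -1/3, 5

f''(x) = 14 - 6*x
Second-derivative test at each critical point:
  f''(-1/3) = 16 > 0 → local minimum
  f''(5) = -16 < 0 → local maximum

Critical points: x = -1/3 (local minimum); x = 5 (local maximum)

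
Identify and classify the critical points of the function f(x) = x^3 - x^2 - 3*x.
f'(x) = 3*x^2 - 2*x - 3

Solve f'(x) = 0:
  3*x^2 - 2*x - 3 = 0 has no rational roots; quadratic formula: x = (2 ± √40)/6.
  ⇒ x = 1/3 - sqrt(10)/3 ≈ -0.7208, 1/3 + sqrt(10)/3 ≈ 1.3874

f''(x) = 6*x - 2
Second-derivative test at each critical point:
  f''(-0.7208) = -6.3246 < 0 → local maximum
  f''(1.3874) = 6.3246 > 0 → local minimum

Critical points: x = 1/3 - sqrt(10)/3 ≈ -0.7208 (local maximum); x = 1/3 + sqrt(10)/3 ≈ 1.3874 (local minimum)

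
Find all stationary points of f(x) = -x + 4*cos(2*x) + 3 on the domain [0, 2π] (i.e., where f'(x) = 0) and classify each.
f'(x) = -8*sin(2*x) - 1

Solve f'(x) = 0 on [0, 2π]:
  f'(x) = 0 ⇔ sin(2*x) = -1/8, i.e. 2*x = arcsin(-1/8) + 2nπ or 2*x = π − arcsin(-1/8) + 2nπ; keep the solutions lying in [0, 2π].
  ⇒ x = asin(1/8)/2 + pi/2 ≈ 1.6335, pi - asin(1/8)/2 ≈ 3.0789, asin(1/8)/2 + 3*pi/2 ≈ 4.7751, -asin(1/8)/2 + 2*pi ≈ 6.2205

f''(x) = -16*cos(2*x)
Second-derivative test at each critical point:
  f''(1.6335) = 15.8745 > 0 → local minimum
  f''(3.0789) = -15.8745 < 0 → local maximum
  f''(4.7751) = 15.8745 > 0 → local minimum
  f''(6.2205) = -15.8745 < 0 → local maximum

Critical points: x = asin(1/8)/2 + pi/2 ≈ 1.6335 (local minimum); x = pi - asin(1/8)/2 ≈ 3.0789 (local maximum); x = asin(1/8)/2 + 3*pi/2 ≈ 4.7751 (local minimum); x = -asin(1/8)/2 + 2*pi ≈ 6.2205 (local maximum)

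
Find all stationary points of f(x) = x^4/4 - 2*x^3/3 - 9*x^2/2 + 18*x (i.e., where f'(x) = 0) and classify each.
f'(x) = x^3 - 2*x^2 - 9*x + 18

Solve f'(x) = 0:
  Factor: x^3 - 2*x^2 - 9*x + 18 = (x - 3)*(x - 2)*(x + 3) = 0.
  ⇒ x = -3, 2, 3

f''(x) = 3*x^2 - 4*x - 9
Second-derivative test at each critical point:
  f''(-3) = 30 > 0 → local minimum
  f''(2) = -5 < 0 → local maximum
  f''(3) = 6 > 0 → local minimum

Critical points: x = -3 (local minimum); x = 2 (local maximum); x = 3 (local minimum)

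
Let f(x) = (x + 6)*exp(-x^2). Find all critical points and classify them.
f'(x) = (-2*x*(x + 6) + 1)*exp(-x^2)

Solve f'(x) = 0:
  f'(x) = (-2*x^2 - 12*x + 1)·exp(-x^2) and exp(-x^2) > 0 for every x, so f'(x) = 0 ⇔ -2*x^2 - 12*x + 1 = 0.
  2*x^2 + 12*x - 1 = 0 has no rational roots; quadratic formula: x = (-12 ± √152)/4.
  ⇒ x = -sqrt(38)/2 - 3 ≈ -6.0822, -3 + sqrt(38)/2 ≈ 0.0822

f''(x) = 2*(2*x^2*(x + 6) - 3*x - 6)*exp(-x^2)
Second-derivative test at each critical point:
  f''(-6.0822) = 1.059e-15 > 0 → local minimum
  f''(0.0822) = -12.2458 < 0 → local maximum

Critical points: x = -sqrt(38)/2 - 3 ≈ -6.0822 (local minimum); x = -3 + sqrt(38)/2 ≈ 0.0822 (local maximum)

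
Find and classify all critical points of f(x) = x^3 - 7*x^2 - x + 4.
f'(x) = 3*x^2 - 14*x - 1

Solve f'(x) = 0:
  3*x^2 - 14*x - 1 = 0 has no rational roots; quadratic formula: x = (14 ± √208)/6.
  ⇒ x = 7/3 - 2*sqrt(13)/3 ≈ -0.0704, 7/3 + 2*sqrt(13)/3 ≈ 4.7370

f''(x) = 6*x - 14
Second-derivative test at each critical point:
  f''(-0.0704) = -14.4222 < 0 → local maximum
  f''(4.7370) = 14.4222 > 0 → local minimum

Critical points: x = 7/3 - 2*sqrt(13)/3 ≈ -0.0704 (local maximum); x = 7/3 + 2*sqrt(13)/3 ≈ 4.7370 (local minimum)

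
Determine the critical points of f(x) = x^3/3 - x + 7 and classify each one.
f'(x) = x^2 - 1

Solve f'(x) = 0:
  Factor: x^2 - 1 = (x - 1)*(x + 1) = 0.
  ⇒ x = -1, 1

f''(x) = 2*x
Second-derivative test at each critical point:
  f''(-1) = -2 < 0 → local maximum
  f''(1) = 2 > 0 → local minimum

Critical points: x = -1 (local maximum); x = 1 (local minimum)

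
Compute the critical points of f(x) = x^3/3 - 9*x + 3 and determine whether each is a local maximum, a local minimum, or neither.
f'(x) = x^2 - 9

Solve f'(x) = 0:
  Factor: x^2 - 9 = (x - 3)*(x + 3) = 0.
  ⇒ x = -3, 3

f''(x) = 2*x
Second-derivative test at each critical point:
  f''(-3) = -6 < 0 → local maximum
  f''(3) = 6 > 0 → local minimum

Critical points: x = -3 (local maximum); x = 3 (local minimum)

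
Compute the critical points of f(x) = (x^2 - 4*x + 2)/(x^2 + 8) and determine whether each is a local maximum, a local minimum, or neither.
f'(x) = 4*(x^2 + 3*x - 8)/(x^4 + 16*x^2 + 64)

Solve f'(x) = 0:
  f'(x) = 4*(x^2 + 3*x - 8)/(x^2 + 8)^2; the denominator is positive wherever f is defined, so f'(x) = 0 ⇔ 4*x^2 + 12*x - 32 = 0.
  Factor: 4*x^2 + 12*x - 32 = 4*(x^2 + 3*x - 8); x^2 + 3*x - 8 = 0 has no rational roots; quadratic formula: x = (-3 ± √41)/2.
  ⇒ x = -sqrt(41)/2 - 3/2 ≈ -4.7016, -3/2 + sqrt(41)/2 ≈ 1.7016

f''(x) = 4*(-2*x^3 - 9*x^2 + 48*x + 24)/(x^6 + 24*x^4 + 192*x^2 + 512)
Second-derivative test at each critical point:
  f''(-4.7016) = -0.0283 < 0 → local maximum
  f''(1.7016) = 0.2158 > 0 → local minimum

Critical points: x = -sqrt(41)/2 - 3/2 ≈ -4.7016 (local maximum); x = -3/2 + sqrt(41)/2 ≈ 1.7016 (local minimum)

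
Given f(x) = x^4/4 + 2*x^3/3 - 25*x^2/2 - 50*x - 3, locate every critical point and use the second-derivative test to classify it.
f'(x) = x^3 + 2*x^2 - 25*x - 50

Solve f'(x) = 0:
  Factor: x^3 + 2*x^2 - 25*x - 50 = (x - 5)*(x + 2)*(x + 5) = 0.
  ⇒ x = -5, -2, 5

f''(x) = 3*x^2 + 4*x - 25
Second-derivative test at each critical point:
  f''(-5) = 30 > 0 → local minimum
  f''(-2) = -21 < 0 → local maximum
  f''(5) = 70 > 0 → local minimum

Critical points: x = -5 (local minimum); x = -2 (local maximum); x = 5 (local minimum)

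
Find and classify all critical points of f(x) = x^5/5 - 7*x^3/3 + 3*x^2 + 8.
f'(x) = x*(x^3 - 7*x + 6)

Solve f'(x) = 0:
  Factor: x^4 - 7*x^2 + 6*x = x*(x - 2)*(x - 1)*(x + 3) = 0.
  ⇒ x = -3, 0, 1, 2

f''(x) = 4*x^3 - 14*x + 6
Second-derivative test at each critical point:
  f''(-3) = -60 < 0 → local maximum
  f''(0) = 6 > 0 → local minimum
  f''(1) = -4 < 0 → local maximum
  f''(2) = 10 > 0 → local minimum

Critical points: x = -3 (local maximum); x = 0 (local minimum); x = 1 (local maximum); x = 2 (local minimum)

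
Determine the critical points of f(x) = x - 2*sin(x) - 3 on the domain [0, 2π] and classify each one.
f'(x) = 1 - 2*cos(x)

Solve f'(x) = 0 on [0, 2π]:
  f'(x) = 0 ⇔ cos(x) = 1/2, i.e. x = ±arccos(1/2) + 2nπ; keep the solutions lying in [0, 2π].
  ⇒ x = pi/3 ≈ 1.0472, 5*pi/3 ≈ 5.2360

f''(x) = 2*sin(x)
Second-derivative test at each critical point:
  f''(1.0472) = 1.7321 > 0 → local minimum
  f''(5.2360) = -1.7321 < 0 → local maximum

Critical points: x = pi/3 ≈ 1.0472 (local minimum); x = 5*pi/3 ≈ 5.2360 (local maximum)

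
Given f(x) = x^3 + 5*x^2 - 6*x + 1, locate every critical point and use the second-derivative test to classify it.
f'(x) = 3*x^2 + 10*x - 6

Solve f'(x) = 0:
  3*x^2 + 10*x - 6 = 0 has no rational roots; quadratic formula: x = (-10 ± √172)/6.
  ⇒ x = -sqrt(43)/3 - 5/3 ≈ -3.8525, -5/3 + sqrt(43)/3 ≈ 0.5191

f''(x) = 6*x + 10
Second-derivative test at each critical point:
  f''(-3.8525) = -13.1149 < 0 → local maximum
  f''(0.5191) = 13.1149 > 0 → local minimum

Critical points: x = -sqrt(43)/3 - 5/3 ≈ -3.8525 (local maximum); x = -5/3 + sqrt(43)/3 ≈ 0.5191 (local minimum)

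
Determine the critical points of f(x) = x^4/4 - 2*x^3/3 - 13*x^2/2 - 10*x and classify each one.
f'(x) = x^3 - 2*x^2 - 13*x - 10

Solve f'(x) = 0:
  Factor: x^3 - 2*x^2 - 13*x - 10 = (x - 5)*(x + 1)*(x + 2) = 0.
  ⇒ x = -2, -1, 5

f''(x) = 3*x^2 - 4*x - 13
Second-derivative test at each critical point:
  f''(-2) = 7 > 0 → local minimum
  f''(-1) = -6 < 0 → local maximum
  f''(5) = 42 > 0 → local minimum

Critical points: x = -2 (local minimum); x = -1 (local maximum); x = 5 (local minimum)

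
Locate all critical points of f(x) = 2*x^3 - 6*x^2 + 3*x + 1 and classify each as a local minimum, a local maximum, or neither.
f'(x) = 6*x^2 - 12*x + 3

Solve f'(x) = 0:
  Factor: 6*x^2 - 12*x + 3 = 3*(2*x^2 - 4*x + 1); 2*x^2 - 4*x + 1 = 0 has no rational roots; quadratic formula: x = (4 ± √8)/4.
  ⇒ x = 1 - sqrt(2)/2 ≈ 0.2929, sqrt(2)/2 + 1 ≈ 1.7071

f''(x) = 12*x - 12
Second-derivative test at each critical point:
  f''(0.2929) = -8.4853 < 0 → local maximum
  f''(1.7071) = 8.4853 > 0 → local minimum

Critical points: x = 1 - sqrt(2)/2 ≈ 0.2929 (local maximum); x = sqrt(2)/2 + 1 ≈ 1.7071 (local minimum)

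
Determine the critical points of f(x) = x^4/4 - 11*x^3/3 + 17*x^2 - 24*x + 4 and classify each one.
f'(x) = x^3 - 11*x^2 + 34*x - 24

Solve f'(x) = 0:
  Factor: x^3 - 11*x^2 + 34*x - 24 = (x - 6)*(x - 4)*(x - 1) = 0.
  ⇒ x = 1, 4, 6

f''(x) = 3*x^2 - 22*x + 34
Second-derivative test at each critical point:
  f''(1) = 15 > 0 → local minimum
  f''(4) = -6 < 0 → local maximum
  f''(6) = 10 > 0 → local minimum

Critical points: x = 1 (local minimum); x = 4 (local maximum); x = 6 (local minimum)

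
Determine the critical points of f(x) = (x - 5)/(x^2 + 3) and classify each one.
f'(x) = (x^2 - 2*x*(x - 5) + 3)/(x^2 + 3)^2

Solve f'(x) = 0:
  f'(x) = -(x^2 - 10*x - 3)/(x^2 + 3)^2; the denominator is positive wherever f is defined, so f'(x) = 0 ⇔ -x^2 + 10*x + 3 = 0.
  x^2 - 10*x - 3 = 0 has no rational roots; quadratic formula: x = (10 ± √112)/2.
  ⇒ x = 5 - 2*sqrt(7) ≈ -0.2915, 5 + 2*sqrt(7) ≈ 10.2915

f''(x) = 2*(4*x^2*(x - 5) + (5 - 3*x)*(x^2 + 3))/(x^2 + 3)^3
Second-derivative test at each critical point:
  f''(-0.2915) = 1.1120 > 0 → local minimum
  f''(10.2915) = -0.0009 < 0 → local maximum

Critical points: x = 5 - 2*sqrt(7) ≈ -0.2915 (local minimum); x = 5 + 2*sqrt(7) ≈ 10.2915 (local maximum)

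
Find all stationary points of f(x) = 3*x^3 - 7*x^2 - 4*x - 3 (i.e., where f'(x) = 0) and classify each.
f'(x) = 9*x^2 - 14*x - 4

Solve f'(x) = 0:
  9*x^2 - 14*x - 4 = 0 has no rational roots; quadratic formula: x = (14 ± √340)/18.
  ⇒ x = 7/9 - sqrt(85)/9 ≈ -0.2466, 7/9 + sqrt(85)/9 ≈ 1.8022

f''(x) = 18*x - 14
Second-derivative test at each critical point:
  f''(-0.2466) = -18.4391 < 0 → local maximum
  f''(1.8022) = 18.4391 > 0 → local minimum

Critical points: x = 7/9 - sqrt(85)/9 ≈ -0.2466 (local maximum); x = 7/9 + sqrt(85)/9 ≈ 1.8022 (local minimum)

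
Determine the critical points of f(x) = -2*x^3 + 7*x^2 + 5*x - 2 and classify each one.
f'(x) = -6*x^2 + 14*x + 5

Solve f'(x) = 0:
  6*x^2 - 14*x - 5 = 0 has no rational roots; quadratic formula: x = (14 ± √316)/12.
  ⇒ x = 7/6 - sqrt(79)/6 ≈ -0.3147, 7/6 + sqrt(79)/6 ≈ 2.6480

f''(x) = 14 - 12*x
Second-derivative test at each critical point:
  f''(-0.3147) = 17.7764 > 0 → local minimum
  f''(2.6480) = -17.7764 < 0 → local maximum

Critical points: x = 7/6 - sqrt(79)/6 ≈ -0.3147 (local minimum); x = 7/6 + sqrt(79)/6 ≈ 2.6480 (local maximum)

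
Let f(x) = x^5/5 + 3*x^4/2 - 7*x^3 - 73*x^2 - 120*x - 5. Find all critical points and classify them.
f'(x) = x^4 + 6*x^3 - 21*x^2 - 146*x - 120

Solve f'(x) = 0:
  Factor: x^4 + 6*x^3 - 21*x^2 - 146*x - 120 = (x - 5)*(x + 1)*(x + 4)*(x + 6) = 0.
  ⇒ x = -6, -4, -1, 5

f''(x) = 4*x^3 + 18*x^2 - 42*x - 146
Second-derivative test at each critical point:
  f''(-6) = -110 < 0 → local maximum
  f''(-4) = 54 > 0 → local minimum
  f''(-1) = -90 < 0 → local maximum
  f''(5) = 594 > 0 → local minimum

Critical points: x = -6 (local maximum); x = -4 (local minimum); x = -1 (local maximum); x = 5 (local minimum)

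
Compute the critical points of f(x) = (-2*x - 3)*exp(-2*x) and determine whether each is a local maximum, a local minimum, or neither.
f'(x) = 4*(x + 1)*exp(-2*x)

Solve f'(x) = 0:
  f'(x) = (4*x + 4)·exp(-2*x) and exp(-2*x) > 0 for every x, so f'(x) = 0 ⇔ 4*x + 4 = 0.
  Factor: 4*x + 4 = 4*(x + 1) = 0.
  ⇒ x = -1

f''(x) = 4*(-2*x - 1)*exp(-2*x)
Second-derivative test at each critical point:
  f''(-1) = 29.5562 > 0 → local minimum

Critical points: x = -1 (local minimum)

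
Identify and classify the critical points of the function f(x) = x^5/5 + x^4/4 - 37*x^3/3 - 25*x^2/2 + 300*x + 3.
f'(x) = x^4 + x^3 - 37*x^2 - 25*x + 300

Solve f'(x) = 0:
  Factor: x^4 + x^3 - 37*x^2 - 25*x + 300 = (x - 5)*(x - 3)*(x + 4)*(x + 5) = 0.
  ⇒ x = -5, -4, 3, 5

f''(x) = 4*x^3 + 3*x^2 - 74*x - 25
Second-derivative test at each critical point:
  f''(-5) = -80 < 0 → local maximum
  f''(-4) = 63 > 0 → local minimum
  f''(3) = -112 < 0 → local maximum
  f''(5) = 180 > 0 → local minimum

Critical points: x = -5 (local maximum); x = -4 (local minimum); x = 3 (local maximum); x = 5 (local minimum)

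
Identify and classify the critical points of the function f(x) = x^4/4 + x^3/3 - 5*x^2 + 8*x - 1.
f'(x) = x^3 + x^2 - 10*x + 8

Solve f'(x) = 0:
  Factor: x^3 + x^2 - 10*x + 8 = (x - 2)*(x - 1)*(x + 4) = 0.
  ⇒ x = -4, 1, 2

f''(x) = 3*x^2 + 2*x - 10
Second-derivative test at each critical point:
  f''(-4) = 30 > 0 → local minimum
  f''(1) = -5 < 0 → local maximum
  f''(2) = 6 > 0 → local minimum

Critical points: x = -4 (local minimum); x = 1 (local maximum); x = 2 (local minimum)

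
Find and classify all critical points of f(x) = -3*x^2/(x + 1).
f'(x) = 3*x*(-x - 2)/(x + 1)^2

Solve f'(x) = 0:
  f'(x) = -3*x*(x + 2)/(x + 1)^2; the denominator is positive wherever f is defined, so f'(x) = 0 ⇔ -3*x^2 - 6*x = 0.
  Factor: -3*x^2 - 6*x = -3*x*(x + 2) = 0.
  ⇒ x = -2, 0

f''(x) = -6/(x^3 + 3*x^2 + 3*x + 1)
Second-derivative test at each critical point:
  f''(-2) = 6 > 0 → local minimum
  f''(0) = -6 < 0 → local maximum

Critical points: x = -2 (local minimum); x = 0 (local maximum)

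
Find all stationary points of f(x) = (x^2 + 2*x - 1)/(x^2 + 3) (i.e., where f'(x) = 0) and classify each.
f'(x) = 2*(-x^2 + 4*x + 3)/(x^4 + 6*x^2 + 9)

Solve f'(x) = 0:
  f'(x) = -2*(x^2 - 4*x - 3)/(x^2 + 3)^2; the denominator is positive wherever f is defined, so f'(x) = 0 ⇔ -2*x^2 + 8*x + 6 = 0.
  Factor: -2*x^2 + 8*x + 6 = -2*(x^2 - 4*x - 3); x^2 - 4*x - 3 = 0 has no rational roots; quadratic formula: x = (4 ± √28)/2.
  ⇒ x = 2 - sqrt(7) ≈ -0.6458, 2 + sqrt(7) ≈ 4.6458

f''(x) = 4*(x^3 - 6*x^2 - 9*x + 6)/(x^6 + 9*x^4 + 27*x^2 + 27)
Second-derivative test at each critical point:
  f''(-0.6458) = 0.9064 > 0 → local minimum
  f''(4.6458) = -0.0175 < 0 → local maximum

Critical points: x = 2 - sqrt(7) ≈ -0.6458 (local minimum); x = 2 + sqrt(7) ≈ 4.6458 (local maximum)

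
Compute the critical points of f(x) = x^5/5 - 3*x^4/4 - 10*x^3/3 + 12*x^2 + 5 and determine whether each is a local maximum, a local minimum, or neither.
f'(x) = x*(x^3 - 3*x^2 - 10*x + 24)

Solve f'(x) = 0:
  Factor: x^4 - 3*x^3 - 10*x^2 + 24*x = x*(x - 4)*(x - 2)*(x + 3) = 0.
  ⇒ x = -3, 0, 2, 4

f''(x) = 4*x^3 - 9*x^2 - 20*x + 24
Second-derivative test at each critical point:
  f''(-3) = -105 < 0 → local maximum
  f''(0) = 24 > 0 → local minimum
  f''(2) = -20 < 0 → local maximum
  f''(4) = 56 > 0 → local minimum

Critical points: x = -3 (local maximum); x = 0 (local minimum); x = 2 (local maximum); x = 4 (local minimum)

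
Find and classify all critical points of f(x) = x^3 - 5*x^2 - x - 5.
f'(x) = 3*x^2 - 10*x - 1

Solve f'(x) = 0:
  3*x^2 - 10*x - 1 = 0 has no rational roots; quadratic formula: x = (10 ± √112)/6.
  ⇒ x = 5/3 - 2*sqrt(7)/3 ≈ -0.0972, 5/3 + 2*sqrt(7)/3 ≈ 3.4305

f''(x) = 6*x - 10
Second-derivative test at each critical point:
  f''(-0.0972) = -10.5830 < 0 → local maximum
  f''(3.4305) = 10.5830 > 0 → local minimum

Critical points: x = 5/3 - 2*sqrt(7)/3 ≈ -0.0972 (local maximum); x = 5/3 + 2*sqrt(7)/3 ≈ 3.4305 (local minimum)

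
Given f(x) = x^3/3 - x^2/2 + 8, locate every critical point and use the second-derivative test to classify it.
f'(x) = x*(x - 1)

Solve f'(x) = 0:
  Factor: x^2 - x = x*(x - 1) = 0.
  ⇒ x = 0, 1

f''(x) = 2*x - 1
Second-derivative test at each critical point:
  f''(0) = -1 < 0 → local maximum
  f''(1) = 1 > 0 → local minimum

Critical points: x = 0 (local maximum); x = 1 (local minimum)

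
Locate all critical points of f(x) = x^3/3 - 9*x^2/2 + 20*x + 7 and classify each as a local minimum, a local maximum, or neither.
f'(x) = x^2 - 9*x + 20

Solve f'(x) = 0:
  Factor: x^2 - 9*x + 20 = (x - 5)*(x - 4) = 0.
  ⇒ x = 4, 5

f''(x) = 2*x - 9
Second-derivative test at each critical point:
  f''(4) = -1 < 0 → local maximum
  f''(5) = 1 > 0 → local minimum

Critical points: x = 4 (local maximum); x = 5 (local minimum)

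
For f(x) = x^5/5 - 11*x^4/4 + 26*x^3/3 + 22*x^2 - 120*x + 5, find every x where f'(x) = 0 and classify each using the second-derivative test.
f'(x) = x^4 - 11*x^3 + 26*x^2 + 44*x - 120

Solve f'(x) = 0:
  Factor: x^4 - 11*x^3 + 26*x^2 + 44*x - 120 = (x - 6)*(x - 5)*(x - 2)*(x + 2) = 0.
  ⇒ x = -2, 2, 5, 6

f''(x) = 4*x^3 - 33*x^2 + 52*x + 44
Second-derivative test at each critical point:
  f''(-2) = -224 < 0 → local maximum
  f''(2) = 48 > 0 → local minimum
  f''(5) = -21 < 0 → local maximum
  f''(6) = 32 > 0 → local minimum

Critical points: x = -2 (local maximum); x = 2 (local minimum); x = 5 (local maximum); x = 6 (local minimum)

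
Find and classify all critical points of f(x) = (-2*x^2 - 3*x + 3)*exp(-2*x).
f'(x) = (4*x^2 + 2*x - 9)*exp(-2*x)

Solve f'(x) = 0:
  f'(x) = (4*x^2 + 2*x - 9)·exp(-2*x) and exp(-2*x) > 0 for every x, so f'(x) = 0 ⇔ 4*x^2 + 2*x - 9 = 0.
  4*x^2 + 2*x - 9 = 0 has no rational roots; quadratic formula: x = (-2 ± √148)/8.
  ⇒ x = -sqrt(37)/4 - 1/4 ≈ -1.7707, -1/4 + sqrt(37)/4 ≈ 1.2707

f''(x) = 4*(-2*x^2 + x + 5)*exp(-2*x)
Second-derivative test at each critical point:
  f''(-1.7707) = -419.8877 < 0 → local maximum
  f''(1.2707) = 0.9581 > 0 → local minimum

Critical points: x = -sqrt(37)/4 - 1/4 ≈ -1.7707 (local maximum); x = -1/4 + sqrt(37)/4 ≈ 1.2707 (local minimum)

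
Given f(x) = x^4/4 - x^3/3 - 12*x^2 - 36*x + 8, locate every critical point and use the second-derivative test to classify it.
f'(x) = x^3 - x^2 - 24*x - 36

Solve f'(x) = 0:
  Factor: x^3 - x^2 - 24*x - 36 = (x - 6)*(x + 2)*(x + 3) = 0.
  ⇒ x = -3, -2, 6

f''(x) = 3*x^2 - 2*x - 24
Second-derivative test at each critical point:
  f''(-3) = 9 > 0 → local minimum
  f''(-2) = -8 < 0 → local maximum
  f''(6) = 72 > 0 → local minimum

Critical points: x = -3 (local minimum); x = -2 (local maximum); x = 6 (local minimum)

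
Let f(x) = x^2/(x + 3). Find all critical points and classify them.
f'(x) = x*(x + 6)/(x^2 + 6*x + 9)

Solve f'(x) = 0:
  f'(x) = x*(x + 6)/(x + 3)^2; the denominator is positive wherever f is defined, so f'(x) = 0 ⇔ x^2 + 6*x = 0.
  Factor: x^2 + 6*x = x*(x + 6) = 0.
  ⇒ x = -6, 0

f''(x) = 18/(x^3 + 9*x^2 + 27*x + 27)
Second-derivative test at each critical point:
  f''(-6) = -2/3 < 0 → local maximum
  f''(0) = 2/3 > 0 → local minimum

Critical points: x = -6 (local maximum); x = 0 (local minimum)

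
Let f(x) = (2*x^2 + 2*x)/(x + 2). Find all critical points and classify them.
f'(x) = 2*(x^2 + 4*x + 2)/(x^2 + 4*x + 4)

Solve f'(x) = 0:
  f'(x) = 2*(x^2 + 4*x + 2)/(x + 2)^2; the denominator is positive wherever f is defined, so f'(x) = 0 ⇔ 2*x^2 + 8*x + 4 = 0.
  Factor: 2*x^2 + 8*x + 4 = 2*(x^2 + 4*x + 2); x^2 + 4*x + 2 = 0 has no rational roots; quadratic formula: x = (-4 ± √8)/2.
  ⇒ x = -2 - sqrt(2) ≈ -3.4142, -2 + sqrt(2) ≈ -0.5858

f''(x) = 8/(x^3 + 6*x^2 + 12*x + 8)
Second-derivative test at each critical point:
  f''(-3.4142) = -2.8284 < 0 → local maximum
  f''(-0.5858) = 2.8284 > 0 → local minimum

Critical points: x = -2 - sqrt(2) ≈ -3.4142 (local maximum); x = -2 + sqrt(2) ≈ -0.5858 (local minimum)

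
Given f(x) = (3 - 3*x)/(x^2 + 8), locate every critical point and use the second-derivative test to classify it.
f'(x) = 3*(-x^2 + 2*x*(x - 1) - 8)/(x^2 + 8)^2

Solve f'(x) = 0:
  f'(x) = 3*(x - 4)*(x + 2)/(x^2 + 8)^2; the denominator is positive wherever f is defined, so f'(x) = 0 ⇔ 3*x^2 - 6*x - 24 = 0.
  Factor: 3*x^2 - 6*x - 24 = 3*(x - 4)*(x + 2) = 0.
  ⇒ x = -2, 4

f''(x) = 6*(4*x^2*(1 - x) + (3*x - 1)*(x^2 + 8))/(x^2 + 8)^3
Second-derivative test at each critical point:
  f''(-2) = -1/8 < 0 → local maximum
  f''(4) = 1/32 > 0 → local minimum

Critical points: x = -2 (local maximum); x = 4 (local minimum)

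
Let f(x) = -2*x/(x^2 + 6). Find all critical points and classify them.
f'(x) = 2*(x^2 - 6)/(x^2 + 6)^2

Solve f'(x) = 0:
  f'(x) = 2*(x^2 - 6)/(x^2 + 6)^2; the denominator is positive wherever f is defined, so f'(x) = 0 ⇔ 2*x^2 - 12 = 0.
  Factor: 2*x^2 - 12 = 2*(x^2 - 6); x^2 - 6 = 0 has no rational roots; quadratic formula: x = (0 ± √24)/2.
  ⇒ x = -sqrt(6) ≈ -2.4495, sqrt(6) ≈ 2.4495

f''(x) = 4*x*(18 - x^2)/(x^2 + 6)^3
Second-derivative test at each critical point:
  f''(-2.4495) = -0.0680 < 0 → local maximum
  f''(2.4495) = 0.0680 > 0 → local minimum

Critical points: x = -sqrt(6) ≈ -2.4495 (local maximum); x = sqrt(6) ≈ 2.4495 (local minimum)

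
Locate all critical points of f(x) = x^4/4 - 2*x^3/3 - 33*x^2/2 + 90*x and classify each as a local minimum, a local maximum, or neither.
f'(x) = x^3 - 2*x^2 - 33*x + 90

Solve f'(x) = 0:
  Factor: x^3 - 2*x^2 - 33*x + 90 = (x - 5)*(x - 3)*(x + 6) = 0.
  ⇒ x = -6, 3, 5

f''(x) = 3*x^2 - 4*x - 33
Second-derivative test at each critical point:
  f''(-6) = 99 > 0 → local minimum
  f''(3) = -18 < 0 → local maximum
  f''(5) = 22 > 0 → local minimum

Critical points: x = -6 (local minimum); x = 3 (local maximum); x = 5 (local minimum)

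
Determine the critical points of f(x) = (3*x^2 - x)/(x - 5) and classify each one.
f'(x) = (3*x^2 - 30*x + 5)/(x^2 - 10*x + 25)

Solve f'(x) = 0:
  f'(x) = (3*x^2 - 30*x + 5)/(x - 5)^2; the denominator is positive wherever f is defined, so f'(x) = 0 ⇔ 3*x^2 - 30*x + 5 = 0.
  3*x^2 - 30*x + 5 = 0 has no rational roots; quadratic formula: x = (30 ± √840)/6.
  ⇒ x = 5 - sqrt(210)/3 ≈ 0.1695, sqrt(210)/3 + 5 ≈ 9.8305

f''(x) = 140/(x^3 - 15*x^2 + 75*x - 125)
Second-derivative test at each critical point:
  f''(0.1695) = -1.2421 < 0 → local maximum
  f''(9.8305) = 1.2421 > 0 → local minimum

Critical points: x = 5 - sqrt(210)/3 ≈ 0.1695 (local maximum); x = sqrt(210)/3 + 5 ≈ 9.8305 (local minimum)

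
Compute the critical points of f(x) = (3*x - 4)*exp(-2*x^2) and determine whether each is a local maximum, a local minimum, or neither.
f'(x) = (-4*x*(3*x - 4) + 3)*exp(-2*x^2)

Solve f'(x) = 0:
  f'(x) = (-12*x^2 + 16*x + 3)·exp(-2*x^2) and exp(-2*x^2) > 0 for every x, so f'(x) = 0 ⇔ -12*x^2 + 16*x + 3 = 0.
  Factor: -12*x^2 + 16*x + 3 = -(2*x - 3)*(6*x + 1) = 0.
  ⇒ x = -1/6, 3/2

f''(x) = 4*(4*x^2*(3*x - 4) - 9*x + 4)*exp(-2*x^2)
Second-derivative test at each critical point:
  f''(-1/6) = 18.9192 > 0 → local minimum
  f''(3/2) = -0.2222 < 0 → local maximum

Critical points: x = -1/6 (local minimum); x = 3/2 (local maximum)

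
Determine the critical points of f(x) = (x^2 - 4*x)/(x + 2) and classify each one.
f'(x) = (x^2 + 4*x - 8)/(x^2 + 4*x + 4)

Solve f'(x) = 0:
  f'(x) = (x^2 + 4*x - 8)/(x + 2)^2; the denominator is positive wherever f is defined, so f'(x) = 0 ⇔ x^2 + 4*x - 8 = 0.
  x^2 + 4*x - 8 = 0 has no rational roots; quadratic formula: x = (-4 ± √48)/2.
  ⇒ x = -2*sqrt(3) - 2 ≈ -5.4641, -2 + 2*sqrt(3) ≈ 1.4641

f''(x) = 24/(x^3 + 6*x^2 + 12*x + 8)
Second-derivative test at each critical point:
  f''(-5.4641) = -0.5774 < 0 → local maximum
  f''(1.4641) = 0.5774 > 0 → local minimum

Critical points: x = -2*sqrt(3) - 2 ≈ -5.4641 (local maximum); x = -2 + 2*sqrt(3) ≈ 1.4641 (local minimum)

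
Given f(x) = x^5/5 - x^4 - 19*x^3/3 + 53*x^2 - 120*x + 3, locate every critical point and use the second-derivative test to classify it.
f'(x) = x^4 - 4*x^3 - 19*x^2 + 106*x - 120

Solve f'(x) = 0:
  Factor: x^4 - 4*x^3 - 19*x^2 + 106*x - 120 = (x - 4)*(x - 3)*(x - 2)*(x + 5) = 0.
  ⇒ x = -5, 2, 3, 4

f''(x) = 4*x^3 - 12*x^2 - 38*x + 106
Second-derivative test at each critical point:
  f''(-5) = -504 < 0 → local maximum
  f''(2) = 14 > 0 → local minimum
  f''(3) = -8 < 0 → local maximum
  f''(4) = 18 > 0 → local minimum

Critical points: x = -5 (local maximum); x = 2 (local minimum); x = 3 (local maximum); x = 4 (local minimum)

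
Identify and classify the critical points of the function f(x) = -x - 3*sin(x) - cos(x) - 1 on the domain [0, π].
f'(x) = sin(x) - 3*cos(x) - 1

Solve f'(x) = 0 on [0, π]:
  f'(x) = 0 ⇔ sin(x) - 3*cos(x) = 1. Write the left side as R·cos(x + φ) with R = √((-3)² + (-1)²) = sqrt(10), cos φ = -3*sqrt(10)/10, sin φ = -sqrt(10)/10; then cos(x + φ) = sqrt(10)/10. Solve for x and keep the solutions lying in [0, π].
  ⇒ x = pi/2 ≈ 1.5708

f''(x) = 3*sin(x) + cos(x)
Second-derivative test at each critical point:
  f''(1.5708) = 3 > 0 → local minimum

Critical points: x = pi/2 ≈ 1.5708 (local minimum)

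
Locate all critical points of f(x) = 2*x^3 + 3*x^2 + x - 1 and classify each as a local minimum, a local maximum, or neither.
f'(x) = 6*x^2 + 6*x + 1

Solve f'(x) = 0:
  6*x^2 + 6*x + 1 = 0 has no rational roots; quadratic formula: x = (-6 ± √12)/12.
  ⇒ x = -1/2 - sqrt(3)/6 ≈ -0.7887, -1/2 + sqrt(3)/6 ≈ -0.2113

f''(x) = 12*x + 6
Second-derivative test at each critical point:
  f''(-0.7887) = -3.4641 < 0 → local maximum
  f''(-0.2113) = 3.4641 > 0 → local minimum

Critical points: x = -1/2 - sqrt(3)/6 ≈ -0.7887 (local maximum); x = -1/2 + sqrt(3)/6 ≈ -0.2113 (local minimum)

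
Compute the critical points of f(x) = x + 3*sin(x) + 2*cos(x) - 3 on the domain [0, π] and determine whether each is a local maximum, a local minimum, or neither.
f'(x) = -2*sin(x) + 3*cos(x) + 1

Solve f'(x) = 0 on [0, π]:
  f'(x) = 0 ⇔ -2*sin(x) + 3*cos(x) = -1. Write the left side as R·cos(x + φ) with R = √(3² + 2²) = sqrt(13), cos φ = 3*sqrt(13)/13, sin φ = 2*sqrt(13)/13; then cos(x + φ) = -sqrt(13)/13. Solve for x and keep the solutions lying in [0, π].
  ⇒ x = atan((2 + 6*sqrt(3))/(-3 + 4*sqrt(3))) ≈ 1.2638

f''(x) = -3*sin(x) - 2*cos(x)
Second-derivative test at each critical point:
  f''(1.2638) = -3.4641 < 0 → local maximum

Critical points: x = atan((2 + 6*sqrt(3))/(-3 + 4*sqrt(3))) ≈ 1.2638 (local maximum)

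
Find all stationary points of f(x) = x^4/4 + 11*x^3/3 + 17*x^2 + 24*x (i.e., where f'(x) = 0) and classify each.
f'(x) = x^3 + 11*x^2 + 34*x + 24

Solve f'(x) = 0:
  Factor: x^3 + 11*x^2 + 34*x + 24 = (x + 1)*(x + 4)*(x + 6) = 0.
  ⇒ x = -6, -4, -1

f''(x) = 3*x^2 + 22*x + 34
Second-derivative test at each critical point:
  f''(-6) = 10 > 0 → local minimum
  f''(-4) = -6 < 0 → local maximum
  f''(-1) = 15 > 0 → local minimum

Critical points: x = -6 (local minimum); x = -4 (local maximum); x = -1 (local minimum)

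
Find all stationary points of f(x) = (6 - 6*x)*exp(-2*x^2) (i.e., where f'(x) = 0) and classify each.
f'(x) = 6*(4*x*(x - 1) - 1)*exp(-2*x^2)

Solve f'(x) = 0:
  f'(x) = (24*x^2 - 24*x - 6)·exp(-2*x^2) and exp(-2*x^2) > 0 for every x, so f'(x) = 0 ⇔ 24*x^2 - 24*x - 6 = 0.
  Factor: 24*x^2 - 24*x - 6 = 6*(4*x^2 - 4*x - 1); 4*x^2 - 4*x - 1 = 0 has no rational roots; quadratic formula: x = (4 ± √32)/8.
  ⇒ x = 1/2 - sqrt(2)/2 ≈ -0.2071, 1/2 + sqrt(2)/2 ≈ 1.2071

f''(x) = 24*(4*x^2*(1 - x) + 3*x - 1)*exp(-2*x^2)
Second-derivative test at each critical point:
  f''(-0.2071) = -31.1508 < 0 → local maximum
  f''(1.2071) = 1.8412 > 0 → local minimum

Critical points: x = 1/2 - sqrt(2)/2 ≈ -0.2071 (local maximum); x = 1/2 + sqrt(2)/2 ≈ 1.2071 (local minimum)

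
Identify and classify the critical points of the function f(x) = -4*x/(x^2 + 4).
f'(x) = 4*(x^2 - 4)/(x^2 + 4)^2

Solve f'(x) = 0:
  f'(x) = 4*(x - 2)*(x + 2)/(x^2 + 4)^2; the denominator is positive wherever f is defined, so f'(x) = 0 ⇔ 4*x^2 - 16 = 0.
  Factor: 4*x^2 - 16 = 4*(x - 2)*(x + 2) = 0.
  ⇒ x = -2, 2

f''(x) = 8*x*(12 - x^2)/(x^2 + 4)^3
Second-derivative test at each critical point:
  f''(-2) = -1/4 < 0 → local maximum
  f''(2) = 1/4 > 0 → local minimum

Critical points: x = -2 (local maximum); x = 2 (local minimum)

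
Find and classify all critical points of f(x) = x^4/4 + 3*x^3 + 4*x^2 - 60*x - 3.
f'(x) = x^3 + 9*x^2 + 8*x - 60

Solve f'(x) = 0:
  Factor: x^3 + 9*x^2 + 8*x - 60 = (x - 2)*(x + 5)*(x + 6) = 0.
  ⇒ x = -6, -5, 2

f''(x) = 3*x^2 + 18*x + 8
Second-derivative test at each critical point:
  f''(-6) = 8 > 0 → local minimum
  f''(-5) = -7 < 0 → local maximum
  f''(2) = 56 > 0 → local minimum

Critical points: x = -6 (local minimum); x = -5 (local maximum); x = 2 (local minimum)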